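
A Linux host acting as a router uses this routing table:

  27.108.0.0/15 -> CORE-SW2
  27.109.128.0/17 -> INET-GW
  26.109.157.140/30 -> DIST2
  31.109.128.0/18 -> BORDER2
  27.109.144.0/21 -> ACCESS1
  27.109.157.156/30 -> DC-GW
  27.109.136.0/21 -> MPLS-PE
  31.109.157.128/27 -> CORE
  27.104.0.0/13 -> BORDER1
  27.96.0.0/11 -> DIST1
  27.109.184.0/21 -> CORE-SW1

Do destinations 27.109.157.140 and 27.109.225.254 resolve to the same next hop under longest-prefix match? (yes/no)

27.109.157.140: longest match 27.109.128.0/17 -> INET-GW
27.109.225.254: longest match 27.109.128.0/17 -> INET-GW

yes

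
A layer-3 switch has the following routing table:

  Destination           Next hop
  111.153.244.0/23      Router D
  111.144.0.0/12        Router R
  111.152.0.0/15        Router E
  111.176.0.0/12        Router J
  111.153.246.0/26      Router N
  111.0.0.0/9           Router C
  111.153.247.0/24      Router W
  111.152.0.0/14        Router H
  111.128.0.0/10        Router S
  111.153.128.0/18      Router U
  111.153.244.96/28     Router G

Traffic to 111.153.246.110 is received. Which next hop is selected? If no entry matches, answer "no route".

Router E

Routes whose prefix contains 111.153.246.110:
  111.128.0.0/10 (111.128.0.0 - 111.191.255.255) -> Router S
  111.144.0.0/12 (111.144.0.0 - 111.159.255.255) -> Router R
  111.152.0.0/14 (111.152.0.0 - 111.155.255.255) -> Router H
  111.152.0.0/15 (111.152.0.0 - 111.153.255.255) -> Router E
More-specific entries that do NOT match:
  111.153.244.96/28 (111.153.244.96 - 111.153.244.111) does not contain 111.153.246.110
  111.153.246.0/26 (111.153.246.0 - 111.153.246.63) does not contain 111.153.246.110
  111.153.247.0/24 (111.153.247.0 - 111.153.247.255) does not contain 111.153.246.110
  111.153.244.0/23 (111.153.244.0 - 111.153.245.255) does not contain 111.153.246.110
  111.153.128.0/18 (111.153.128.0 - 111.153.191.255) does not contain 111.153.246.110
Longest matching prefix is /15 -> next hop Router E.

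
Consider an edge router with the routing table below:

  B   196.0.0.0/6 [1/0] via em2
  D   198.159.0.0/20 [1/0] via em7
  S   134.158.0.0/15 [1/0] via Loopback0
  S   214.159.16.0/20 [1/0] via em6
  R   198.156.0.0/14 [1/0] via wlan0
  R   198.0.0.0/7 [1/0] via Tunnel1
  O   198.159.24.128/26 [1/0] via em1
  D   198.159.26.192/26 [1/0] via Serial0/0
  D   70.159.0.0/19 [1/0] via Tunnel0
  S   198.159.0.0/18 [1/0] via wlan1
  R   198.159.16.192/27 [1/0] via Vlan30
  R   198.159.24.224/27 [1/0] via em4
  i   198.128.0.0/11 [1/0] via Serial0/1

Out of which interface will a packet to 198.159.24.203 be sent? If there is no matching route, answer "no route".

wlan1

Routes whose prefix contains 198.159.24.203:
  196.0.0.0/6 (196.0.0.0 - 199.255.255.255) -> em2
  198.0.0.0/7 (198.0.0.0 - 199.255.255.255) -> Tunnel1
  198.128.0.0/11 (198.128.0.0 - 198.159.255.255) -> Serial0/1
  198.156.0.0/14 (198.156.0.0 - 198.159.255.255) -> wlan0
  198.159.0.0/18 (198.159.0.0 - 198.159.63.255) -> wlan1
More-specific entries that do NOT match:
  198.159.16.192/27 (198.159.16.192 - 198.159.16.223) does not contain 198.159.24.203
  198.159.24.224/27 (198.159.24.224 - 198.159.24.255) does not contain 198.159.24.203
  198.159.24.128/26 (198.159.24.128 - 198.159.24.191) does not contain 198.159.24.203
  198.159.26.192/26 (198.159.26.192 - 198.159.26.255) does not contain 198.159.24.203
  198.159.0.0/20 (198.159.0.0 - 198.159.15.255) does not contain 198.159.24.203
  214.159.16.0/20 (214.159.16.0 - 214.159.31.255) does not contain 198.159.24.203
  70.159.0.0/19 (70.159.0.0 - 70.159.31.255) does not contain 198.159.24.203
Longest matching prefix is /18 -> interface wlan1.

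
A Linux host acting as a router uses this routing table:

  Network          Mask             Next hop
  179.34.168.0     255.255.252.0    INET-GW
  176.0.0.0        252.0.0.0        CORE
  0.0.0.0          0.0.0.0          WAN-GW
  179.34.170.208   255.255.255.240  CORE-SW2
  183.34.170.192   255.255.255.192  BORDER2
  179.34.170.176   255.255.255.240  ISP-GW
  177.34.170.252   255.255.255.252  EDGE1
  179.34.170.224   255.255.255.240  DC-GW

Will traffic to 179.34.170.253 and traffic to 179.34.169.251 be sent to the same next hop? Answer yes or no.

yes

179.34.170.253: longest match 179.34.168.0/22 -> INET-GW
179.34.169.251: longest match 179.34.168.0/22 -> INET-GW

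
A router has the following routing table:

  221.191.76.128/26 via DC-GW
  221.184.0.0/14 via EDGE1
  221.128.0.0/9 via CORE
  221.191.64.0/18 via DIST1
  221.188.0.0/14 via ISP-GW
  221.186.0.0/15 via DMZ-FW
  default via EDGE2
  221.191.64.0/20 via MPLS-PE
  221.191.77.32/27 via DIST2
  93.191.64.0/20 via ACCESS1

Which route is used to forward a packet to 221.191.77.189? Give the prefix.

Entries matching 221.191.77.189:
  0.0.0.0/0 (default, matches everything)
  221.128.0.0/9 (221.128.0.0 - 221.255.255.255)
  221.188.0.0/14 (221.188.0.0 - 221.191.255.255)
  221.191.64.0/18 (221.191.64.0 - 221.191.127.255)
  221.191.64.0/20 (221.191.64.0 - 221.191.79.255)
Most specific is 221.191.64.0/20.

221.191.64.0/20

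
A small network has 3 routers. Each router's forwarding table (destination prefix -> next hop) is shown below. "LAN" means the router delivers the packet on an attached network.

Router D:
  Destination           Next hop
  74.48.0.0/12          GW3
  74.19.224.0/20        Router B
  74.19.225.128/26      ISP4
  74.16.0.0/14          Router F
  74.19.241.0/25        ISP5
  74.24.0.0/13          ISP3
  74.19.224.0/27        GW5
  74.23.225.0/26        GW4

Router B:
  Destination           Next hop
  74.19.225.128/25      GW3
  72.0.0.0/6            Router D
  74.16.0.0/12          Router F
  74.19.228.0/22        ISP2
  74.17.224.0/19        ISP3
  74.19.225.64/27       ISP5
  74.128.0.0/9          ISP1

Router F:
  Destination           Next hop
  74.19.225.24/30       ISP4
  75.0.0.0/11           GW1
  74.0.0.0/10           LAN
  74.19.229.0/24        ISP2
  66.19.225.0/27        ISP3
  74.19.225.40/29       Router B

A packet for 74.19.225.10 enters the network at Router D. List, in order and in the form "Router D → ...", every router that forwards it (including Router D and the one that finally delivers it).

At Router D: longest match for 74.19.225.10 is 74.19.224.0/20 -> Router B
At Router B: longest match for 74.19.225.10 is 74.16.0.0/12 -> Router F
At Router F: longest match for 74.19.225.10 is 74.0.0.0/10 -> LAN

Router D → Router B → Router F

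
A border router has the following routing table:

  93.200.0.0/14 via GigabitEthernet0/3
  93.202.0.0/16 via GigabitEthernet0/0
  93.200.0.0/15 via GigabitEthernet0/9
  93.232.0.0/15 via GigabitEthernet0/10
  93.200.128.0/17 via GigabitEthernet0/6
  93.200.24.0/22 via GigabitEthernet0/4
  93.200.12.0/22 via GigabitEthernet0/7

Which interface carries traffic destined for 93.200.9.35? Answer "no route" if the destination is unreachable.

Routes whose prefix contains 93.200.9.35:
  93.200.0.0/14 (93.200.0.0 - 93.203.255.255) -> GigabitEthernet0/3
  93.200.0.0/15 (93.200.0.0 - 93.201.255.255) -> GigabitEthernet0/9
More-specific entries that do NOT match:
  93.200.24.0/22 (93.200.24.0 - 93.200.27.255) does not contain 93.200.9.35
  93.200.12.0/22 (93.200.12.0 - 93.200.15.255) does not contain 93.200.9.35
  93.200.128.0/17 (93.200.128.0 - 93.200.255.255) does not contain 93.200.9.35
  93.202.0.0/16 (93.202.0.0 - 93.202.255.255) does not contain 93.200.9.35
Longest matching prefix is /15 -> interface GigabitEthernet0/9.

GigabitEthernet0/9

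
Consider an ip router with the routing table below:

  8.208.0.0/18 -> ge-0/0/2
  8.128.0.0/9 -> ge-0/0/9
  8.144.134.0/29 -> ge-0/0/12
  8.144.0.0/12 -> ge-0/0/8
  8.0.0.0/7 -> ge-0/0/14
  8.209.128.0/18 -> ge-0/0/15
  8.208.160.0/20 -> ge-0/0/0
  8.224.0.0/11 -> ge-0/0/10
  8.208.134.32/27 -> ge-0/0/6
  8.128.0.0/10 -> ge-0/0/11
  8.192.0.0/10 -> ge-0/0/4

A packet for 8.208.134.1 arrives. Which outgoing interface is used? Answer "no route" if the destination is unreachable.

Routes whose prefix contains 8.208.134.1:
  8.0.0.0/7 (8.0.0.0 - 9.255.255.255) -> ge-0/0/14
  8.128.0.0/9 (8.128.0.0 - 8.255.255.255) -> ge-0/0/9
  8.192.0.0/10 (8.192.0.0 - 8.255.255.255) -> ge-0/0/4
More-specific entries that do NOT match:
  8.144.134.0/29 (8.144.134.0 - 8.144.134.7) does not contain 8.208.134.1
  8.208.134.32/27 (8.208.134.32 - 8.208.134.63) does not contain 8.208.134.1
  8.208.160.0/20 (8.208.160.0 - 8.208.175.255) does not contain 8.208.134.1
  8.208.0.0/18 (8.208.0.0 - 8.208.63.255) does not contain 8.208.134.1
  8.209.128.0/18 (8.209.128.0 - 8.209.191.255) does not contain 8.208.134.1
  8.144.0.0/12 (8.144.0.0 - 8.159.255.255) does not contain 8.208.134.1
  8.224.0.0/11 (8.224.0.0 - 8.255.255.255) does not contain 8.208.134.1
Longest matching prefix is /10 -> interface ge-0/0/4.

ge-0/0/4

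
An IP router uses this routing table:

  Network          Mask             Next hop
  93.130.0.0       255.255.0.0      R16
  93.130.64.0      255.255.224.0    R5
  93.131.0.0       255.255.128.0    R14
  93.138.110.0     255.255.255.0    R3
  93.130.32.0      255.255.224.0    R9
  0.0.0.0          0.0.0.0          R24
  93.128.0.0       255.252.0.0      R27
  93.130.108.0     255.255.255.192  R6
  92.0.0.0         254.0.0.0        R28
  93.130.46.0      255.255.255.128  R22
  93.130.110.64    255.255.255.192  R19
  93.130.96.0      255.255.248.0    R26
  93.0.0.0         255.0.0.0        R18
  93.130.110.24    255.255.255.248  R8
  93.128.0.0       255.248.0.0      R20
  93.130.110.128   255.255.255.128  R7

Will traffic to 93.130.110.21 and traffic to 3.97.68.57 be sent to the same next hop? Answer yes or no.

no

93.130.110.21: longest match 93.130.0.0/16 -> R16
3.97.68.57: longest match 0.0.0.0/0 -> R24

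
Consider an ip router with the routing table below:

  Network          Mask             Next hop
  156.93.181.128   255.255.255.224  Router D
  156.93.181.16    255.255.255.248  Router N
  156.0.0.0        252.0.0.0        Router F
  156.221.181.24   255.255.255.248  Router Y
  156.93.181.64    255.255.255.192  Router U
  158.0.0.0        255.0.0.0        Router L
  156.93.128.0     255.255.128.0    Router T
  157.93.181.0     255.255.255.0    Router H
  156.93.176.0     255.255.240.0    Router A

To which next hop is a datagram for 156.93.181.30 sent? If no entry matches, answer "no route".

Routes whose prefix contains 156.93.181.30:
  156.0.0.0/6 (156.0.0.0 - 159.255.255.255) -> Router F
  156.93.128.0/17 (156.93.128.0 - 156.93.255.255) -> Router T
  156.93.176.0/20 (156.93.176.0 - 156.93.191.255) -> Router A
More-specific entries that do NOT match:
  156.93.181.16/29 (156.93.181.16 - 156.93.181.23) does not contain 156.93.181.30
  156.221.181.24/29 (156.221.181.24 - 156.221.181.31) does not contain 156.93.181.30
  156.93.181.128/27 (156.93.181.128 - 156.93.181.159) does not contain 156.93.181.30
  156.93.181.64/26 (156.93.181.64 - 156.93.181.127) does not contain 156.93.181.30
  157.93.181.0/24 (157.93.181.0 - 157.93.181.255) does not contain 156.93.181.30
Longest matching prefix is /20 -> next hop Router A.

Router A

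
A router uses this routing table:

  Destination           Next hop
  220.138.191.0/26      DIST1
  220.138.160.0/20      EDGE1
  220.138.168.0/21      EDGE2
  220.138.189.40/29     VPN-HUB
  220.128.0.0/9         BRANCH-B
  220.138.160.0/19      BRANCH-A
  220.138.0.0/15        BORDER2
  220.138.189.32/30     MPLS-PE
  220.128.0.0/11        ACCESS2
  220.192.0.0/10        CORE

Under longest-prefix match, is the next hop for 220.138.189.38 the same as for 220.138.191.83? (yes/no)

yes

220.138.189.38: longest match 220.138.160.0/19 -> BRANCH-A
220.138.191.83: longest match 220.138.160.0/19 -> BRANCH-A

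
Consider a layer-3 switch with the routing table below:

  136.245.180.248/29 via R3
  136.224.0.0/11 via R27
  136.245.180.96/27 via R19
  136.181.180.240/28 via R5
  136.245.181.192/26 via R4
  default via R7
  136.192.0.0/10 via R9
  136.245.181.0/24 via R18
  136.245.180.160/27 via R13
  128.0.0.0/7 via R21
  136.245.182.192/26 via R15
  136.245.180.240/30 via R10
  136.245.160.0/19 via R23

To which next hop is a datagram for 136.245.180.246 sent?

R23

Routes whose prefix contains 136.245.180.246:
  0.0.0.0/0 (default, matches everything) -> R7
  136.192.0.0/10 (136.192.0.0 - 136.255.255.255) -> R9
  136.224.0.0/11 (136.224.0.0 - 136.255.255.255) -> R27
  136.245.160.0/19 (136.245.160.0 - 136.245.191.255) -> R23
More-specific entries that do NOT match:
  136.245.180.240/30 (136.245.180.240 - 136.245.180.243) does not contain 136.245.180.246
  136.245.180.248/29 (136.245.180.248 - 136.245.180.255) does not contain 136.245.180.246
  136.181.180.240/28 (136.181.180.240 - 136.181.180.255) does not contain 136.245.180.246
  136.245.180.96/27 (136.245.180.96 - 136.245.180.127) does not contain 136.245.180.246
  136.245.180.160/27 (136.245.180.160 - 136.245.180.191) does not contain 136.245.180.246
  136.245.181.192/26 (136.245.181.192 - 136.245.181.255) does not contain 136.245.180.246
  136.245.182.192/26 (136.245.182.192 - 136.245.182.255) does not contain 136.245.180.246
  136.245.181.0/24 (136.245.181.0 - 136.245.181.255) does not contain 136.245.180.246
Longest matching prefix is /19 -> next hop R23.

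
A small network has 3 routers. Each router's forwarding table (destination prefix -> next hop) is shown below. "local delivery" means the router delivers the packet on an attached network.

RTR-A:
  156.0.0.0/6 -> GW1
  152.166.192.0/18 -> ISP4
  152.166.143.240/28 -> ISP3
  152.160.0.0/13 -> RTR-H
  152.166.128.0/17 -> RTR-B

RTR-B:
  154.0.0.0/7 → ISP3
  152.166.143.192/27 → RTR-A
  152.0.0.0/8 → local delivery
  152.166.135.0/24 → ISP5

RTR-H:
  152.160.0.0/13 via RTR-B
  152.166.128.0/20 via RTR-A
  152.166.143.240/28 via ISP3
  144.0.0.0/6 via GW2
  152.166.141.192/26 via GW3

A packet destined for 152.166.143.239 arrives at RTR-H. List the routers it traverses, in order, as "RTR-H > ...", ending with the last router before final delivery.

RTR-H > RTR-A > RTR-B

At RTR-H: longest match for 152.166.143.239 is 152.166.128.0/20 -> RTR-A
At RTR-A: longest match for 152.166.143.239 is 152.166.128.0/17 -> RTR-B
At RTR-B: longest match for 152.166.143.239 is 152.0.0.0/8 -> local delivery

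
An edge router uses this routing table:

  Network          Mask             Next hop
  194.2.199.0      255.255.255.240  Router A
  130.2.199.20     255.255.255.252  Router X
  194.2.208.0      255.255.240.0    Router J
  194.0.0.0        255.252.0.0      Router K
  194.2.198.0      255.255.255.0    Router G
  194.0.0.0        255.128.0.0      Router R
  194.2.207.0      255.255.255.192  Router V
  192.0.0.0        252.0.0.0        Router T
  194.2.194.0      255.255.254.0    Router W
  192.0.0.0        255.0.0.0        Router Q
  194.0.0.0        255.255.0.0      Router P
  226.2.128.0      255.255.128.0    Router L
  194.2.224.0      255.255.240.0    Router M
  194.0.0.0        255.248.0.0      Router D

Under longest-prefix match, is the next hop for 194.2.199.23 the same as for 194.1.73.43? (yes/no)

yes

194.2.199.23: longest match 194.0.0.0/14 -> Router K
194.1.73.43: longest match 194.0.0.0/14 -> Router K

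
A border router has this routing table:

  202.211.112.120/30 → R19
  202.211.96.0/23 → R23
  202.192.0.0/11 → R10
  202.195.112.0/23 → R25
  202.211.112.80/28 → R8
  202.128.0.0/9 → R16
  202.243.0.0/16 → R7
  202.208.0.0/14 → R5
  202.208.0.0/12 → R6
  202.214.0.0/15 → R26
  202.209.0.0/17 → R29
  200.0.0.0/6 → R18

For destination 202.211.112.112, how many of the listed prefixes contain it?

5

Prefixes containing 202.211.112.112:
  200.0.0.0/6 (200.0.0.0 - 203.255.255.255)
  202.128.0.0/9 (202.128.0.0 - 202.255.255.255)
  202.192.0.0/11 (202.192.0.0 - 202.223.255.255)
  202.208.0.0/12 (202.208.0.0 - 202.223.255.255)
  202.208.0.0/14 (202.208.0.0 - 202.211.255.255)
Total matching entries: 5.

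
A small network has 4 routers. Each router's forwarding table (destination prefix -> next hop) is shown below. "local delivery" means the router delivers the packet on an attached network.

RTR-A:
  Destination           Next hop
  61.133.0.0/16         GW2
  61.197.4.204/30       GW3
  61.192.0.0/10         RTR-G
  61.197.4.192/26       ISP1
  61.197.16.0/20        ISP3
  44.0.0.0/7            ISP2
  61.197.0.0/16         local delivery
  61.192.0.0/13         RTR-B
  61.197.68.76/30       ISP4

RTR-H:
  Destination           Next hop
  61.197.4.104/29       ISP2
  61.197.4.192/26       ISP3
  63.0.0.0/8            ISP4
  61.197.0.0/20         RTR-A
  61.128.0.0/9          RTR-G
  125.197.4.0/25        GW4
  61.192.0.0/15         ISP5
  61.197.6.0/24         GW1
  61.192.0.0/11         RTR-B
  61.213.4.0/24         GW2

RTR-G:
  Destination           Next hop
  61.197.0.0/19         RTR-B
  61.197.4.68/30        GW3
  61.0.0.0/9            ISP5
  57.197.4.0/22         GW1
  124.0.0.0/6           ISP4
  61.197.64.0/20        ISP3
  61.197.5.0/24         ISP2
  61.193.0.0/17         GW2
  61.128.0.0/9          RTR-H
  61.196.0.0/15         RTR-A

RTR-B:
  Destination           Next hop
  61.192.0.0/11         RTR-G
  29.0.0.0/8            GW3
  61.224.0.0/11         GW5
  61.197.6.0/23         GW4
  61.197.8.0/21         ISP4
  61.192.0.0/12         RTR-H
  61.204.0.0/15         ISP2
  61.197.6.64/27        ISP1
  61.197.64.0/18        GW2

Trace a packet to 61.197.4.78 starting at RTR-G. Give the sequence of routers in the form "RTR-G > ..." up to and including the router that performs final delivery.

At RTR-G: longest match for 61.197.4.78 is 61.197.0.0/19 -> RTR-B
At RTR-B: longest match for 61.197.4.78 is 61.192.0.0/12 -> RTR-H
At RTR-H: longest match for 61.197.4.78 is 61.197.0.0/20 -> RTR-A
At RTR-A: longest match for 61.197.4.78 is 61.197.0.0/16 -> local delivery

RTR-G > RTR-B > RTR-H > RTR-A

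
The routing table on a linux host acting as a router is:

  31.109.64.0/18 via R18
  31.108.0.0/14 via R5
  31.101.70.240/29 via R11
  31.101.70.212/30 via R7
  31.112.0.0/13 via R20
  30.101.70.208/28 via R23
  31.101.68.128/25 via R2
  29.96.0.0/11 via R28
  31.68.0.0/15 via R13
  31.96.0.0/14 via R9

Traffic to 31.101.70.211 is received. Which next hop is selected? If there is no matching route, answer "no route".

no route

No entry's prefix contains 31.101.70.211; there is no default route.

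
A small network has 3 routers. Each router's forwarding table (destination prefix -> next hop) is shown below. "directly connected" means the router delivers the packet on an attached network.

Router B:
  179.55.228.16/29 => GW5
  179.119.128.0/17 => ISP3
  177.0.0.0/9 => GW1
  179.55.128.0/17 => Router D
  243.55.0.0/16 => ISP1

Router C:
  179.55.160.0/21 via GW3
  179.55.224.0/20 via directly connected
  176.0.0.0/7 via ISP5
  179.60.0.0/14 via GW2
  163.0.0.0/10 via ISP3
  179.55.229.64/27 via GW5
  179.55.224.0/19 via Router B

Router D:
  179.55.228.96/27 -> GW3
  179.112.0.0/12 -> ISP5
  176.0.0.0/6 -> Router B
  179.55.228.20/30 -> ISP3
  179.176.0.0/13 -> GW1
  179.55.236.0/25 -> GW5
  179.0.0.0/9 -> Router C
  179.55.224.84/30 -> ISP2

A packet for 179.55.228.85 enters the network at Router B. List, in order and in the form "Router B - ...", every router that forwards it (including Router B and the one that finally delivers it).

Router B - Router D - Router C

At Router B: longest match for 179.55.228.85 is 179.55.128.0/17 -> Router D
At Router D: longest match for 179.55.228.85 is 179.0.0.0/9 -> Router C
At Router C: longest match for 179.55.228.85 is 179.55.224.0/20 -> directly connected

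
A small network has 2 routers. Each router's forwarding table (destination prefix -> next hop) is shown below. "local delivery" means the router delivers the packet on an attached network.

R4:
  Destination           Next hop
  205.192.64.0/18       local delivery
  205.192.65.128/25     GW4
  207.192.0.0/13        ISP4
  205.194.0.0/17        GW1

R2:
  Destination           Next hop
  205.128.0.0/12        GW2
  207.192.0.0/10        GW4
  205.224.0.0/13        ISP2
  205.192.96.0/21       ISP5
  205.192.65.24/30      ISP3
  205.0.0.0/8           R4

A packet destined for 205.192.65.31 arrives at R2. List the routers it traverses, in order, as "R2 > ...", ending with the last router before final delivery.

R2 > R4

At R2: longest match for 205.192.65.31 is 205.0.0.0/8 -> R4
At R4: longest match for 205.192.65.31 is 205.192.64.0/18 -> local delivery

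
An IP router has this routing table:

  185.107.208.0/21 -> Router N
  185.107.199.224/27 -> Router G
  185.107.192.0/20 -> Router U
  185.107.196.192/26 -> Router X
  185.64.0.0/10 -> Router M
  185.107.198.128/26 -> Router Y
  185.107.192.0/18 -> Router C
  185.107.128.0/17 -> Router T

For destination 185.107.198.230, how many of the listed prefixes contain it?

4

Prefixes containing 185.107.198.230:
  185.64.0.0/10 (185.64.0.0 - 185.127.255.255)
  185.107.128.0/17 (185.107.128.0 - 185.107.255.255)
  185.107.192.0/18 (185.107.192.0 - 185.107.255.255)
  185.107.192.0/20 (185.107.192.0 - 185.107.207.255)
Total matching entries: 4.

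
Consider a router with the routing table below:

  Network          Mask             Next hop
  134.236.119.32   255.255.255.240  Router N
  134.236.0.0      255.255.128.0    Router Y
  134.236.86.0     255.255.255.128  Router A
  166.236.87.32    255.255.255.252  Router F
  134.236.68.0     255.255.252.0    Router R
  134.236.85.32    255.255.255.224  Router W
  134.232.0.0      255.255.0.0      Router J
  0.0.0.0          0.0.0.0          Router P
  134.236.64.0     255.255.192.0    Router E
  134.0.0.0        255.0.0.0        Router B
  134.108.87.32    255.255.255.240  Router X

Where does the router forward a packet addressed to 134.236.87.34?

Router E

Routes whose prefix contains 134.236.87.34:
  0.0.0.0/0 (default, matches everything) -> Router P
  134.0.0.0/8 (134.0.0.0 - 134.255.255.255) -> Router B
  134.236.0.0/17 (134.236.0.0 - 134.236.127.255) -> Router Y
  134.236.64.0/18 (134.236.64.0 - 134.236.127.255) -> Router E
More-specific entries that do NOT match:
  166.236.87.32/30 (166.236.87.32 - 166.236.87.35) does not contain 134.236.87.34
  134.236.119.32/28 (134.236.119.32 - 134.236.119.47) does not contain 134.236.87.34
  134.108.87.32/28 (134.108.87.32 - 134.108.87.47) does not contain 134.236.87.34
  134.236.85.32/27 (134.236.85.32 - 134.236.85.63) does not contain 134.236.87.34
  134.236.86.0/25 (134.236.86.0 - 134.236.86.127) does not contain 134.236.87.34
  134.236.68.0/22 (134.236.68.0 - 134.236.71.255) does not contain 134.236.87.34
Longest matching prefix is /18 -> next hop Router E.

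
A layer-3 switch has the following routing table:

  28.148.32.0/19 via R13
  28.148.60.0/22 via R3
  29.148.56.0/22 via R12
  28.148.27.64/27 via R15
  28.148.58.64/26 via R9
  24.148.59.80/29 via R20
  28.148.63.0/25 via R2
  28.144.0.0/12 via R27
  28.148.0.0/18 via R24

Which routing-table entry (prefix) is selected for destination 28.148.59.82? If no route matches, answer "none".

Entries matching 28.148.59.82:
  28.144.0.0/12 (28.144.0.0 - 28.159.255.255)
  28.148.0.0/18 (28.148.0.0 - 28.148.63.255)
  28.148.32.0/19 (28.148.32.0 - 28.148.63.255)
Most specific is 28.148.32.0/19.

28.148.32.0/19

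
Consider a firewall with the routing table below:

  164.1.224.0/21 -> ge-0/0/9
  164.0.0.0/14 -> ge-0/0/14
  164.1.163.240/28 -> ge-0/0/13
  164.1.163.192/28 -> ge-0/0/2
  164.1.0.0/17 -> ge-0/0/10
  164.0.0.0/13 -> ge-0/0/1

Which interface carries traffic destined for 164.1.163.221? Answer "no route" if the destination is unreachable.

Routes whose prefix contains 164.1.163.221:
  164.0.0.0/13 (164.0.0.0 - 164.7.255.255) -> ge-0/0/1
  164.0.0.0/14 (164.0.0.0 - 164.3.255.255) -> ge-0/0/14
More-specific entries that do NOT match:
  164.1.163.240/28 (164.1.163.240 - 164.1.163.255) does not contain 164.1.163.221
  164.1.163.192/28 (164.1.163.192 - 164.1.163.207) does not contain 164.1.163.221
  164.1.224.0/21 (164.1.224.0 - 164.1.231.255) does not contain 164.1.163.221
  164.1.0.0/17 (164.1.0.0 - 164.1.127.255) does not contain 164.1.163.221
Longest matching prefix is /14 -> interface ge-0/0/14.

ge-0/0/14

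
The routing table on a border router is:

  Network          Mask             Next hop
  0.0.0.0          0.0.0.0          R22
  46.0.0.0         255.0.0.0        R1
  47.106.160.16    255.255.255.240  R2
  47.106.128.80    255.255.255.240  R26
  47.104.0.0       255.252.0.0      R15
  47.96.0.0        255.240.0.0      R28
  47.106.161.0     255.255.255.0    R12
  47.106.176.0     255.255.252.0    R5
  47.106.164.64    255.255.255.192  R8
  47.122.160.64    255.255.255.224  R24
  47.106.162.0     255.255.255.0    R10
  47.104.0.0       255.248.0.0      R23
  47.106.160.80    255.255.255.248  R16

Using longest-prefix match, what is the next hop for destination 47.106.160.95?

Routes whose prefix contains 47.106.160.95:
  0.0.0.0/0 (default, matches everything) -> R22
  47.96.0.0/12 (47.96.0.0 - 47.111.255.255) -> R28
  47.104.0.0/13 (47.104.0.0 - 47.111.255.255) -> R23
  47.104.0.0/14 (47.104.0.0 - 47.107.255.255) -> R15
More-specific entries that do NOT match:
  47.106.160.80/29 (47.106.160.80 - 47.106.160.87) does not contain 47.106.160.95
  47.106.160.16/28 (47.106.160.16 - 47.106.160.31) does not contain 47.106.160.95
  47.106.128.80/28 (47.106.128.80 - 47.106.128.95) does not contain 47.106.160.95
  47.122.160.64/27 (47.122.160.64 - 47.122.160.95) does not contain 47.106.160.95
  47.106.164.64/26 (47.106.164.64 - 47.106.164.127) does not contain 47.106.160.95
  47.106.161.0/24 (47.106.161.0 - 47.106.161.255) does not contain 47.106.160.95
  47.106.162.0/24 (47.106.162.0 - 47.106.162.255) does not contain 47.106.160.95
  47.106.176.0/22 (47.106.176.0 - 47.106.179.255) does not contain 47.106.160.95
Longest matching prefix is /14 -> next hop R15.

R15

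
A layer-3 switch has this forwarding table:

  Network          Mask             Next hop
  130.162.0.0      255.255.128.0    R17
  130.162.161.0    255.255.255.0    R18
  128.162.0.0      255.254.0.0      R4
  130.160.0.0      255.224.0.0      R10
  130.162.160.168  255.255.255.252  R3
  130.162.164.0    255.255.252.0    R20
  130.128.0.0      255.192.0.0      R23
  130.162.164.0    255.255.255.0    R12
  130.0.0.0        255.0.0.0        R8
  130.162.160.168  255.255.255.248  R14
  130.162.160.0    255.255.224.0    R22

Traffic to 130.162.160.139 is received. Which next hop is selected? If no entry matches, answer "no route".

R22

Routes whose prefix contains 130.162.160.139:
  130.0.0.0/8 (130.0.0.0 - 130.255.255.255) -> R8
  130.128.0.0/10 (130.128.0.0 - 130.191.255.255) -> R23
  130.160.0.0/11 (130.160.0.0 - 130.191.255.255) -> R10
  130.162.160.0/19 (130.162.160.0 - 130.162.191.255) -> R22
More-specific entries that do NOT match:
  130.162.160.168/30 (130.162.160.168 - 130.162.160.171) does not contain 130.162.160.139
  130.162.160.168/29 (130.162.160.168 - 130.162.160.175) does not contain 130.162.160.139
  130.162.161.0/24 (130.162.161.0 - 130.162.161.255) does not contain 130.162.160.139
  130.162.164.0/24 (130.162.164.0 - 130.162.164.255) does not contain 130.162.160.139
  130.162.164.0/22 (130.162.164.0 - 130.162.167.255) does not contain 130.162.160.139
Longest matching prefix is /19 -> next hop R22.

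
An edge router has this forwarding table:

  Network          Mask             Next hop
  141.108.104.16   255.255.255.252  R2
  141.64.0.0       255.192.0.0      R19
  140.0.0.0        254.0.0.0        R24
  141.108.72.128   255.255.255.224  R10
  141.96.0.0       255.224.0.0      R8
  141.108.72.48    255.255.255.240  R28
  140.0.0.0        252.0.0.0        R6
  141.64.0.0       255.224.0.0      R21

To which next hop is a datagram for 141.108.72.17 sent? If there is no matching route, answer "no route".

R8

Routes whose prefix contains 141.108.72.17:
  140.0.0.0/6 (140.0.0.0 - 143.255.255.255) -> R6
  140.0.0.0/7 (140.0.0.0 - 141.255.255.255) -> R24
  141.64.0.0/10 (141.64.0.0 - 141.127.255.255) -> R19
  141.96.0.0/11 (141.96.0.0 - 141.127.255.255) -> R8
More-specific entries that do NOT match:
  141.108.104.16/30 (141.108.104.16 - 141.108.104.19) does not contain 141.108.72.17
  141.108.72.48/28 (141.108.72.48 - 141.108.72.63) does not contain 141.108.72.17
  141.108.72.128/27 (141.108.72.128 - 141.108.72.159) does not contain 141.108.72.17
Longest matching prefix is /11 -> next hop R8.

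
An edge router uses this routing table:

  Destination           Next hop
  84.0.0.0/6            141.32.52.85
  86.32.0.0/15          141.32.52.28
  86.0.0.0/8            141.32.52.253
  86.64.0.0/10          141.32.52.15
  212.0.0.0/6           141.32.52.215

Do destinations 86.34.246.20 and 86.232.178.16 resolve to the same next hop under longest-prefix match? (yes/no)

86.34.246.20: longest match 86.0.0.0/8 -> 141.32.52.253
86.232.178.16: longest match 86.0.0.0/8 -> 141.32.52.253

yes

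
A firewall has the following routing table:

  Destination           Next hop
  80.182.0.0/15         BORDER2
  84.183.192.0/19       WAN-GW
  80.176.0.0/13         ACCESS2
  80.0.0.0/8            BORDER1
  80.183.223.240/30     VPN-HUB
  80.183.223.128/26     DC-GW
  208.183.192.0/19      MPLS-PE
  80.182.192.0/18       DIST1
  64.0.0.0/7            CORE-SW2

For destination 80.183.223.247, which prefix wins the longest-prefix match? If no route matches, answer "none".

Entries matching 80.183.223.247:
  80.0.0.0/8 (80.0.0.0 - 80.255.255.255)
  80.176.0.0/13 (80.176.0.0 - 80.183.255.255)
  80.182.0.0/15 (80.182.0.0 - 80.183.255.255)
Most specific is 80.182.0.0/15.

80.182.0.0/15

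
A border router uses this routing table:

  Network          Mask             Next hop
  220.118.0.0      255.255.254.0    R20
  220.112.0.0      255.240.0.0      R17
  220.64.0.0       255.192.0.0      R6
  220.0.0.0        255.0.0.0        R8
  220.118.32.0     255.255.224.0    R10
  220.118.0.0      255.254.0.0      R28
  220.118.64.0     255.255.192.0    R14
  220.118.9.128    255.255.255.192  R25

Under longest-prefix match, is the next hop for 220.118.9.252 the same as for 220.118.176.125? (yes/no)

220.118.9.252: longest match 220.118.0.0/15 -> R28
220.118.176.125: longest match 220.118.0.0/15 -> R28

yes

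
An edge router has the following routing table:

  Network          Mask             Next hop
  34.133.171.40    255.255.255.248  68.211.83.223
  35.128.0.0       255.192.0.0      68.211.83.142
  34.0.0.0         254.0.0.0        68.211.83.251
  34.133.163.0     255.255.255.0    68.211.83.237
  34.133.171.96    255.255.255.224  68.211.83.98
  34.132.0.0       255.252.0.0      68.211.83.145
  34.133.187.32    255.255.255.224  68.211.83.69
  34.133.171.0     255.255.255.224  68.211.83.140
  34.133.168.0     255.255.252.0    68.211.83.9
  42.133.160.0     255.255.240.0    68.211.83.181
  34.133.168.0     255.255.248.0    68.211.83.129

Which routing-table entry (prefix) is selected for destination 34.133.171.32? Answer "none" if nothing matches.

34.133.168.0/22

Entries matching 34.133.171.32:
  34.0.0.0/7 (34.0.0.0 - 35.255.255.255)
  34.132.0.0/14 (34.132.0.0 - 34.135.255.255)
  34.133.168.0/21 (34.133.168.0 - 34.133.175.255)
  34.133.168.0/22 (34.133.168.0 - 34.133.171.255)
Most specific is 34.133.168.0/22.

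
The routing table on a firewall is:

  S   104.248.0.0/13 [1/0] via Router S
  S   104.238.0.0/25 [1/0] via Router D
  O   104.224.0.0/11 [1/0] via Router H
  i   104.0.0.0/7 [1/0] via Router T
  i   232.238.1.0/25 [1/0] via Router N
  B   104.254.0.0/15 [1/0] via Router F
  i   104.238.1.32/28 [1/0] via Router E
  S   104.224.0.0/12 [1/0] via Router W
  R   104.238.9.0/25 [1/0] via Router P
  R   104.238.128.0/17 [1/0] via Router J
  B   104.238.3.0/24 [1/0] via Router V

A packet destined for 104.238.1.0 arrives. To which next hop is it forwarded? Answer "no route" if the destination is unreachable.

Router W

Routes whose prefix contains 104.238.1.0:
  104.0.0.0/7 (104.0.0.0 - 105.255.255.255) -> Router T
  104.224.0.0/11 (104.224.0.0 - 104.255.255.255) -> Router H
  104.224.0.0/12 (104.224.0.0 - 104.239.255.255) -> Router W
More-specific entries that do NOT match:
  104.238.1.32/28 (104.238.1.32 - 104.238.1.47) does not contain 104.238.1.0
  104.238.0.0/25 (104.238.0.0 - 104.238.0.127) does not contain 104.238.1.0
  232.238.1.0/25 (232.238.1.0 - 232.238.1.127) does not contain 104.238.1.0
  104.238.9.0/25 (104.238.9.0 - 104.238.9.127) does not contain 104.238.1.0
  104.238.3.0/24 (104.238.3.0 - 104.238.3.255) does not contain 104.238.1.0
  104.238.128.0/17 (104.238.128.0 - 104.238.255.255) does not contain 104.238.1.0
  104.254.0.0/15 (104.254.0.0 - 104.255.255.255) does not contain 104.238.1.0
  104.248.0.0/13 (104.248.0.0 - 104.255.255.255) does not contain 104.238.1.0
Longest matching prefix is /12 -> next hop Router W.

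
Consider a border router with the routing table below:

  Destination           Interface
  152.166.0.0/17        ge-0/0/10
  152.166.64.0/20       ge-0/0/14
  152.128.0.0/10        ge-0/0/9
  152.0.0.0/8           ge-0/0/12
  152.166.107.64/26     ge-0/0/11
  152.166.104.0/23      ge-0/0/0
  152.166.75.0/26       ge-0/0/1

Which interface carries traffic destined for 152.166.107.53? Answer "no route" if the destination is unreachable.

Routes whose prefix contains 152.166.107.53:
  152.0.0.0/8 (152.0.0.0 - 152.255.255.255) -> ge-0/0/12
  152.128.0.0/10 (152.128.0.0 - 152.191.255.255) -> ge-0/0/9
  152.166.0.0/17 (152.166.0.0 - 152.166.127.255) -> ge-0/0/10
More-specific entries that do NOT match:
  152.166.107.64/26 (152.166.107.64 - 152.166.107.127) does not contain 152.166.107.53
  152.166.75.0/26 (152.166.75.0 - 152.166.75.63) does not contain 152.166.107.53
  152.166.104.0/23 (152.166.104.0 - 152.166.105.255) does not contain 152.166.107.53
  152.166.64.0/20 (152.166.64.0 - 152.166.79.255) does not contain 152.166.107.53
Longest matching prefix is /17 -> interface ge-0/0/10.

ge-0/0/10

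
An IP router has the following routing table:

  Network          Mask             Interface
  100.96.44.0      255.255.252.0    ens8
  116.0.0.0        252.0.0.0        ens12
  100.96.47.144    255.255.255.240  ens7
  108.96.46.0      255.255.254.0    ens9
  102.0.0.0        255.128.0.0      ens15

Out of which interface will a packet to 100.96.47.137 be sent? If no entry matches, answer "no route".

ens8

Routes whose prefix contains 100.96.47.137:
  100.96.44.0/22 (100.96.44.0 - 100.96.47.255) -> ens8
More-specific entries that do NOT match:
  100.96.47.144/28 (100.96.47.144 - 100.96.47.159) does not contain 100.96.47.137
  108.96.46.0/23 (108.96.46.0 - 108.96.47.255) does not contain 100.96.47.137
Longest matching prefix is /22 -> interface ens8.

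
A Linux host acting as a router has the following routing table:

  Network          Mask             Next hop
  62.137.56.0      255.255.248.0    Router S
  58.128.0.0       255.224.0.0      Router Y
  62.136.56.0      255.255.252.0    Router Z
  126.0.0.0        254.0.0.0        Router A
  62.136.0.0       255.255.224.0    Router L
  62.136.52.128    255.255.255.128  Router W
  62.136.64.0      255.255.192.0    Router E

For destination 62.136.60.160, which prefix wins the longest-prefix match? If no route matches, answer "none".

none

62.136.60.160 is outside every listed prefix and there is no default route.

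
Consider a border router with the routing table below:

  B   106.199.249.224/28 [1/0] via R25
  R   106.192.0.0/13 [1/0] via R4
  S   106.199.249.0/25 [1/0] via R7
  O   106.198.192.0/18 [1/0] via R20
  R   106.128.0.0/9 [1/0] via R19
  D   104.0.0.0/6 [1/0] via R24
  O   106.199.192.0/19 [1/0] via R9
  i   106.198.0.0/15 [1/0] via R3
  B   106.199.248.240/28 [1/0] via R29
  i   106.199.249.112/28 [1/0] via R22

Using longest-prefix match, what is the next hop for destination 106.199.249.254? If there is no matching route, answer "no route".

R3

Routes whose prefix contains 106.199.249.254:
  104.0.0.0/6 (104.0.0.0 - 107.255.255.255) -> R24
  106.128.0.0/9 (106.128.0.0 - 106.255.255.255) -> R19
  106.192.0.0/13 (106.192.0.0 - 106.199.255.255) -> R4
  106.198.0.0/15 (106.198.0.0 - 106.199.255.255) -> R3
More-specific entries that do NOT match:
  106.199.249.224/28 (106.199.249.224 - 106.199.249.239) does not contain 106.199.249.254
  106.199.248.240/28 (106.199.248.240 - 106.199.248.255) does not contain 106.199.249.254
  106.199.249.112/28 (106.199.249.112 - 106.199.249.127) does not contain 106.199.249.254
  106.199.249.0/25 (106.199.249.0 - 106.199.249.127) does not contain 106.199.249.254
  106.199.192.0/19 (106.199.192.0 - 106.199.223.255) does not contain 106.199.249.254
  106.198.192.0/18 (106.198.192.0 - 106.198.255.255) does not contain 106.199.249.254
Longest matching prefix is /15 -> next hop R3.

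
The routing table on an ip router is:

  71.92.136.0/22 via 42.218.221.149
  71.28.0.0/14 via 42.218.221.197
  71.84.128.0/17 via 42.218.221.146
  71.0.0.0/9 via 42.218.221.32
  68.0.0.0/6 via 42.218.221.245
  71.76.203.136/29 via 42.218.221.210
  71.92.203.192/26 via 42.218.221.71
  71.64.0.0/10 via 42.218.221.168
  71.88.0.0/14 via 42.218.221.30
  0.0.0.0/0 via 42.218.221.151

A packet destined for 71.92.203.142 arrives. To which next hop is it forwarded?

42.218.221.168

Routes whose prefix contains 71.92.203.142:
  0.0.0.0/0 (default, matches everything) -> 42.218.221.151
  68.0.0.0/6 (68.0.0.0 - 71.255.255.255) -> 42.218.221.245
  71.0.0.0/9 (71.0.0.0 - 71.127.255.255) -> 42.218.221.32
  71.64.0.0/10 (71.64.0.0 - 71.127.255.255) -> 42.218.221.168
More-specific entries that do NOT match:
  71.76.203.136/29 (71.76.203.136 - 71.76.203.143) does not contain 71.92.203.142
  71.92.203.192/26 (71.92.203.192 - 71.92.203.255) does not contain 71.92.203.142
  71.92.136.0/22 (71.92.136.0 - 71.92.139.255) does not contain 71.92.203.142
  71.84.128.0/17 (71.84.128.0 - 71.84.255.255) does not contain 71.92.203.142
  71.28.0.0/14 (71.28.0.0 - 71.31.255.255) does not contain 71.92.203.142
  71.88.0.0/14 (71.88.0.0 - 71.91.255.255) does not contain 71.92.203.142
Longest matching prefix is /10 -> next hop 42.218.221.168.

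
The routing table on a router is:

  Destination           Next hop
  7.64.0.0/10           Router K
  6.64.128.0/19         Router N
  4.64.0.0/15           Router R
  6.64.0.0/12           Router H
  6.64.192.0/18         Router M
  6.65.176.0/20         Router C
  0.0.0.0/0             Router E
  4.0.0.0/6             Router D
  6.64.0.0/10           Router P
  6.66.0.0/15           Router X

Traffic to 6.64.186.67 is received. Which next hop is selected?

Routes whose prefix contains 6.64.186.67:
  0.0.0.0/0 (default, matches everything) -> Router E
  4.0.0.0/6 (4.0.0.0 - 7.255.255.255) -> Router D
  6.64.0.0/10 (6.64.0.0 - 6.127.255.255) -> Router P
  6.64.0.0/12 (6.64.0.0 - 6.79.255.255) -> Router H
More-specific entries that do NOT match:
  6.65.176.0/20 (6.65.176.0 - 6.65.191.255) does not contain 6.64.186.67
  6.64.128.0/19 (6.64.128.0 - 6.64.159.255) does not contain 6.64.186.67
  6.64.192.0/18 (6.64.192.0 - 6.64.255.255) does not contain 6.64.186.67
  4.64.0.0/15 (4.64.0.0 - 4.65.255.255) does not contain 6.64.186.67
  6.66.0.0/15 (6.66.0.0 - 6.67.255.255) does not contain 6.64.186.67
Longest matching prefix is /12 -> next hop Router H.

Router H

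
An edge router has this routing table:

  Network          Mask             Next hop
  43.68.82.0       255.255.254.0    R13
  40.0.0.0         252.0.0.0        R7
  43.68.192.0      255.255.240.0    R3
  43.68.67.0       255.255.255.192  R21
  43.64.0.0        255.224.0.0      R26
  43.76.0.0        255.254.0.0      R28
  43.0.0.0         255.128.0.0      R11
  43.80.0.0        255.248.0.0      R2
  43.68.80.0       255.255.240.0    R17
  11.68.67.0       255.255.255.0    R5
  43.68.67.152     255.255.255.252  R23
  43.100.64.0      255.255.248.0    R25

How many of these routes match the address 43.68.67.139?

Prefixes containing 43.68.67.139:
  40.0.0.0/6 (40.0.0.0 - 43.255.255.255)
  43.0.0.0/9 (43.0.0.0 - 43.127.255.255)
  43.64.0.0/11 (43.64.0.0 - 43.95.255.255)
Total matching entries: 3.

3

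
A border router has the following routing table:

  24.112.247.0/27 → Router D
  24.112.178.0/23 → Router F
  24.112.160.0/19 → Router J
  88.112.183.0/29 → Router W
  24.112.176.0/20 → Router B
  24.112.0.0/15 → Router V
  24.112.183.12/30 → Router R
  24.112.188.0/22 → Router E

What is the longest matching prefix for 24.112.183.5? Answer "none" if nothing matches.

Entries matching 24.112.183.5:
  24.112.0.0/15 (24.112.0.0 - 24.113.255.255)
  24.112.160.0/19 (24.112.160.0 - 24.112.191.255)
  24.112.176.0/20 (24.112.176.0 - 24.112.191.255)
Most specific is 24.112.176.0/20.

24.112.176.0/20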